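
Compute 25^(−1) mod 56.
25^(−1) ≡ 9 (mod 56)

Apply the extended Euclidean algorithm to (56, 25), tracking rows (r, s, t) with s·56 + t·25 = r. Each division r_prev = q·r_cur + r_new produces the new row as (previous row) − q·(current row):
  row A: (56, 1, 0)   [1·56 + 0·25 = 56]
  row B: (25, 0, 1)   [0·56 + 1·25 = 25]
  56 = 2·25 + 6   → row C = row A − 2·row B = (6, 1, −2)   [check: 1·56 − 2·25 = 6]
  25 = 4·6 + 1   → row D = row B − 4·row C = (1, −4, 9)   [check: −4·56 + 9·25 = 1]
  6 = 6·1 + 0   → remainder 0, stop. gcd = 1 (last nonzero row D).
The gcd is 1, so 25 is invertible mod 56. The last nonzero row gives −4·56 + 9·25 = 1, so t = 9. So 25^(−1) ≡ 9 (mod 56). Verify: 25 · 9 = 225 ≡ 1 (mod 56). ✓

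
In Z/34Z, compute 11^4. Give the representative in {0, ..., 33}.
21

Use repeated squaring. Binary(4) = 100. Walk through the bits of the exponent 4 left-to-right: at each bit after the leading one, square the running value, then multiply by 11 if the bit is 1 (always reducing mod 34):
  bit 1 = 1 (leading): start with 11.
  bit 2 = 0: square 11^2 = 121 ≡ 19 (mod 34).
  bit 3 = 0: square 19^2 = 361 ≡ 21 (mod 34).
Final value: 11^4 ≡ 21 (mod 34).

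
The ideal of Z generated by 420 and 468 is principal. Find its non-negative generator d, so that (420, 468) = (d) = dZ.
In the PID Z, (a, b) is generated by gcd(a, b). Compute gcd(468, 420) with the extended Euclidean algorithm, tracking rows (r, s, t) with s·468 + t·420 = r:
  row A: (468, 1, 0)   [1·468 + 0·420 = 468]
  row B: (420, 0, 1)   [0·468 + 1·420 = 420]
  468 = 1·420 + 48   → row C = row A − 1·row B = (48, 1, −1)   [check: 1·468 − 1·420 = 48]
  420 = 8·48 + 36   → row D = row B − 8·row C = (36, −8, 9)   [check: −8·468 + 9·420 = 36]
  48 = 1·36 + 12   → row E = row C − 1·row D = (12, 9, −10)   [check: 9·468 − 10·420 = 12]
  36 = 3·12 + 0   → remainder 0, stop. gcd = 12 (last nonzero row E).
So gcd(420, 468) = 12, with Bézout identity 9·468 − 10·420 = 12. Containment (⊇): the Bézout identity exhibits 12 as an element of (420, 468), giving (12) ⊆ (420, 468). Containment (⊆): since 12 | 420 and 12 | 468 (420 = 12·35, 468 = 12·39), every Z-linear combination of 420 and 468 is divisible by 12, so (420, 468) ⊆ (12). Therefore (420, 468) = (12), d = 12.

Final answer: (420, 468) = (12); d = 12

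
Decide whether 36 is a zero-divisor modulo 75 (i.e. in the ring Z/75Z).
gcd(36, 75) = 3 > 1, so 36 is not a unit in Z/75Z. In Z/nZ every nonzero non-unit is a zero-divisor: explicitly, take b = 75/gcd = 25 ≠ 0 (mod 75); then 36·25 = 900 = 12·75, i.e. 36·25 ≡ 0 (mod 75). So 36 is a zero-divisor.

Final answer: YES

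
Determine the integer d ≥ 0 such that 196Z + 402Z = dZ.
(196, 402) = (2); d = 2

In the PID Z, (a, b) is generated by gcd(a, b). Compute gcd(402, 196) with the extended Euclidean algorithm, tracking rows (r, s, t) with s·402 + t·196 = r:
  row A: (402, 1, 0)   [1·402 + 0·196 = 402]
  row B: (196, 0, 1)   [0·402 + 1·196 = 196]
  402 = 2·196 + 10   → row C = row A − 2·row B = (10, 1, −2)   [check: 1·402 − 2·196 = 10]
  196 = 19·10 + 6   → row D = row B − 19·row C = (6, −19, 39)   [check: −19·402 + 39·196 = 6]
  10 = 1·6 + 4   → row E = row C − 1·row D = (4, 20, −41)   [check: 20·402 − 41·196 = 4]
  6 = 1·4 + 2   → row F = row D − 1·row E = (2, −39, 80)   [check: −39·402 + 80·196 = 2]
  4 = 2·2 + 0   → remainder 0, stop. gcd = 2 (last nonzero row F).
So gcd(196, 402) = 2, with Bézout identity −39·402 + 80·196 = 2. Containment (⊇): the Bézout identity exhibits 2 as an element of (196, 402), giving (2) ⊆ (196, 402). Containment (⊆): since 2 | 196 and 2 | 402 (196 = 2·98, 402 = 2·201), every Z-linear combination of 196 and 402 is divisible by 2, so (196, 402) ⊆ (2). Therefore (196, 402) = (2), d = 2.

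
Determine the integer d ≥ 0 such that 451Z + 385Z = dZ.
In the PID Z, (a, b) is generated by gcd(a, b). Compute gcd(451, 385) with the extended Euclidean algorithm, tracking rows (r, s, t) with s·451 + t·385 = r:
  row A: (451, 1, 0)   [1·451 + 0·385 = 451]
  row B: (385, 0, 1)   [0·451 + 1·385 = 385]
  451 = 1·385 + 66   → row C = row A − 1·row B = (66, 1, −1)   [check: 1·451 − 1·385 = 66]
  385 = 5·66 + 55   → row D = row B − 5·row C = (55, −5, 6)   [check: −5·451 + 6·385 = 55]
  66 = 1·55 + 11   → row E = row C − 1·row D = (11, 6, −7)   [check: 6·451 − 7·385 = 11]
  55 = 5·11 + 0   → remainder 0, stop. gcd = 11 (last nonzero row E).
So gcd(451, 385) = 11, with Bézout identity 6·451 − 7·385 = 11. Containment (⊇): the Bézout identity exhibits 11 as an element of (451, 385), giving (11) ⊆ (451, 385). Containment (⊆): since 11 | 451 and 11 | 385 (451 = 11·41, 385 = 11·35), every Z-linear combination of 451 and 385 is divisible by 11, so (451, 385) ⊆ (11). Therefore (451, 385) = (11), d = 11.

Final answer: (451, 385) = (11); d = 11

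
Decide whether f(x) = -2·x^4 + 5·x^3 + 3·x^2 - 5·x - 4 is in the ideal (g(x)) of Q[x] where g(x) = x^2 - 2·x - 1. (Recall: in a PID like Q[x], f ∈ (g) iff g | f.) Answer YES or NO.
In Q[x] the ideal (g) consists of all multiples of g, so f ∈ (g) iff g | f, i.e. iff the remainder of f on division by g is 0. Divide f by g (g is monic, so eliminate the leading term of the running remainder at each step):
  leading term -2·x^4: subtract (-2·x^2)·g(x) = -2·x^4 + 4·x^3 + 2·x^2, leaving x^3 + x^2 - 5·x - 4
  leading term x^3: subtract (x)·g(x) = x^3 - 2·x^2 - x, leaving 3·x^2 - 4·x - 4
  leading term 3·x^2: subtract (3)·g(x) = 3·x^2 - 6·x - 3, leaving 2·x - 1
The remainder r(x) = 2·x - 1 ≠ 0 (and deg r < deg g), so g ∤ f, i.e. f ∉ (g).

Final answer: NO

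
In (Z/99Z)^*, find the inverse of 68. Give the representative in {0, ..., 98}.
Apply the extended Euclidean algorithm to (99, 68), tracking rows (r, s, t) with s·99 + t·68 = r. Each division r_prev = q·r_cur + r_new produces the new row as (previous row) − q·(current row):
  row A: (99, 1, 0)   [1·99 + 0·68 = 99]
  row B: (68, 0, 1)   [0·99 + 1·68 = 68]
  99 = 1·68 + 31   → row C = row A − 1·row B = (31, 1, −1)   [check: 1·99 − 1·68 = 31]
  68 = 2·31 + 6   → row D = row B − 2·row C = (6, −2, 3)   [check: −2·99 + 3·68 = 6]
  31 = 5·6 + 1   → row E = row C − 5·row D = (1, 11, −16)   [check: 11·99 − 16·68 = 1]
  6 = 6·1 + 0   → remainder 0, stop. gcd = 1 (last nonzero row E).
The gcd is 1, so 68 is invertible mod 99. The last nonzero row gives 11·99 − 16·68 = 1, so t = −16. So 68^(−1) ≡ −16 ≡ 83 (mod 99). Verify: 68 · 83 = 5644 ≡ 1 (mod 99). ✓

Final answer: 68^(−1) ≡ 83 (mod 99)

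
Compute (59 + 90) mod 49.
Reduce the summands first: 59 ≡ 10, 90 ≡ 41 (mod 49), so 59 + 90 ≡ 10 + 41 (mod 49). 10 + 41 = 51; 51 = 1·49 + 2, so (59 + 90) mod 49 = 2.

Final answer: 2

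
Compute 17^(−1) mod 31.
Apply the extended Euclidean algorithm to (31, 17), tracking rows (r, s, t) with s·31 + t·17 = r. Each division r_prev = q·r_cur + r_new produces the new row as (previous row) − q·(current row):
  row A: (31, 1, 0)   [1·31 + 0·17 = 31]
  row B: (17, 0, 1)   [0·31 + 1·17 = 17]
  31 = 1·17 + 14   → row C = row A − 1·row B = (14, 1, −1)   [check: 1·31 − 1·17 = 14]
  17 = 1·14 + 3   → row D = row B − 1·row C = (3, −1, 2)   [check: −1·31 + 2·17 = 3]
  14 = 4·3 + 2   → row E = row C − 4·row D = (2, 5, −9)   [check: 5·31 − 9·17 = 2]
  3 = 1·2 + 1   → row F = row D − 1·row E = (1, −6, 11)   [check: −6·31 + 11·17 = 1]
  2 = 2·1 + 0   → remainder 0, stop. gcd = 1 (last nonzero row F).
The gcd is 1, so 17 is invertible mod 31. The last nonzero row gives −6·31 + 11·17 = 1, so t = 11. So 17^(−1) ≡ 11 (mod 31). Verify: 17 · 11 = 187 ≡ 1 (mod 31). ✓

Final answer: 17^(−1) ≡ 11 (mod 31)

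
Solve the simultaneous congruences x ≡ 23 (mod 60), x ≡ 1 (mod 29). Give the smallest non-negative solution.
The moduli 60, 29 are pairwise coprime, so by the CRT there is a unique solution mod 60·29 = 1740.
Solve by successive substitution. Start with x ≡ 23 (mod 60).
  Combine with x ≡ 1 (mod 29): write x = 23 + 60·t and require 23 + 60·t ≡ 1 (mod 29), i.e. 60·t ≡ 1 − 23 ≡ 7 (mod 29). Since 60^(−1) ≡ 15 (mod 29) (60 ≡ 2 (mod 29)), t ≡ 15·7 ≡ 18 (mod 29). So x ≡ 23 + 60·18 = 1103 (mod 1740).
Unique solution in [0, 1740): x = 1103.

Final answer: x ≡ 1103 (mod 1740); the representative in [0, 1740) is 1103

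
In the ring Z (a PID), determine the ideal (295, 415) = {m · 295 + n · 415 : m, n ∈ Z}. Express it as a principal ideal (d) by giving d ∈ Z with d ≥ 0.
In the PID Z, (a, b) is generated by gcd(a, b). Compute gcd(415, 295) with the extended Euclidean algorithm, tracking rows (r, s, t) with s·415 + t·295 = r:
  row A: (415, 1, 0)   [1·415 + 0·295 = 415]
  row B: (295, 0, 1)   [0·415 + 1·295 = 295]
  415 = 1·295 + 120   → row C = row A − 1·row B = (120, 1, −1)   [check: 1·415 − 1·295 = 120]
  295 = 2·120 + 55   → row D = row B − 2·row C = (55, −2, 3)   [check: −2·415 + 3·295 = 55]
  120 = 2·55 + 10   → row E = row C − 2·row D = (10, 5, −7)   [check: 5·415 − 7·295 = 10]
  55 = 5·10 + 5   → row F = row D − 5·row E = (5, −27, 38)   [check: −27·415 + 38·295 = 5]
  10 = 2·5 + 0   → remainder 0, stop. gcd = 5 (last nonzero row F).
So gcd(295, 415) = 5, with Bézout identity −27·415 + 38·295 = 5. Containment (⊇): the Bézout identity exhibits 5 as an element of (295, 415), giving (5) ⊆ (295, 415). Containment (⊆): since 5 | 295 and 5 | 415 (295 = 5·59, 415 = 5·83), every Z-linear combination of 295 and 415 is divisible by 5, so (295, 415) ⊆ (5). Therefore (295, 415) = (5), d = 5.

Final answer: (295, 415) = (5); d = 5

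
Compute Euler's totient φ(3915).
φ(3915) = 2016

φ is multiplicative, with φ(p^e) = p^e − p^(e−1). Factorise 3915 = 3^3 · 5 · 29. Then
  φ(3915) = (3^3 − 3^2) · (5 − 1) · (29 − 1) = 18 · 4 · 28 = 2016.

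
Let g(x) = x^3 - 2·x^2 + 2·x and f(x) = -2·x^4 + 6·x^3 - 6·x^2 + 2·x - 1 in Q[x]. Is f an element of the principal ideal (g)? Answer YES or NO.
NO

In Q[x] the ideal (g) consists of all multiples of g, so f ∈ (g) iff g | f, i.e. iff the remainder of f on division by g is 0. Divide f by g (g is monic, so eliminate the leading term of the running remainder at each step):
  leading term -2·x^4: subtract (-2·x)·g(x) = -2·x^4 + 4·x^3 - 4·x^2, leaving 2·x^3 - 2·x^2 + 2·x - 1
  leading term 2·x^3: subtract (2)·g(x) = 2·x^3 - 4·x^2 + 4·x, leaving 2·x^2 - 2·x - 1
The remainder r(x) = 2·x^2 - 2·x - 1 ≠ 0 (and deg r < deg g), so g ∤ f, i.e. f ∉ (g).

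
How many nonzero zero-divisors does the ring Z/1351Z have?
In Z/1351Z each nonzero element is either a unit (gcd with 1351 is 1) or a zero-divisor (gcd > 1). The number of units is φ(1351): factorise 1351 = 7 · 193, so φ(1351) = (7 − 1) · (193 − 1) = 6 · 192 = 1152. The nonzero elements number 1351 − 1 = 1350. Hence the nonzero zero-divisors number 1350 − 1152 = 198.

Final answer: Z/1351Z has 198 nonzero zero-divisors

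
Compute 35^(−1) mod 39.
Apply the extended Euclidean algorithm to (39, 35), tracking rows (r, s, t) with s·39 + t·35 = r. Each division r_prev = q·r_cur + r_new produces the new row as (previous row) − q·(current row):
  row A: (39, 1, 0)   [1·39 + 0·35 = 39]
  row B: (35, 0, 1)   [0·39 + 1·35 = 35]
  39 = 1·35 + 4   → row C = row A − 1·row B = (4, 1, −1)   [check: 1·39 − 1·35 = 4]
  35 = 8·4 + 3   → row D = row B − 8·row C = (3, −8, 9)   [check: −8·39 + 9·35 = 3]
  4 = 1·3 + 1   → row E = row C − 1·row D = (1, 9, −10)   [check: 9·39 − 10·35 = 1]
  3 = 3·1 + 0   → remainder 0, stop. gcd = 1 (last nonzero row E).
The gcd is 1, so 35 is invertible mod 39. The last nonzero row gives 9·39 − 10·35 = 1, so t = −10. So 35^(−1) ≡ −10 ≡ 29 (mod 39). Verify: 35 · 29 = 1015 ≡ 1 (mod 39). ✓

Final answer: 35^(−1) ≡ 29 (mod 39)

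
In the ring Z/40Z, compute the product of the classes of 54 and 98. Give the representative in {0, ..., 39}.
12

Reduce the factors first: 54 ≡ 14, 98 ≡ 18 (mod 40), so 54 · 98 ≡ 14 · 18 (mod 40). 14 · 18 = 252. Dividing by 40: 252 = 6·40 + 12. So (54 · 98) mod 40 = 12.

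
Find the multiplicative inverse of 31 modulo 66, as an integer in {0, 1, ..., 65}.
Apply the extended Euclidean algorithm to (66, 31), tracking rows (r, s, t) with s·66 + t·31 = r. Each division r_prev = q·r_cur + r_new produces the new row as (previous row) − q·(current row):
  row A: (66, 1, 0)   [1·66 + 0·31 = 66]
  row B: (31, 0, 1)   [0·66 + 1·31 = 31]
  66 = 2·31 + 4   → row C = row A − 2·row B = (4, 1, −2)   [check: 1·66 − 2·31 = 4]
  31 = 7·4 + 3   → row D = row B − 7·row C = (3, −7, 15)   [check: −7·66 + 15·31 = 3]
  4 = 1·3 + 1   → row E = row C − 1·row D = (1, 8, −17)   [check: 8·66 − 17·31 = 1]
  3 = 3·1 + 0   → remainder 0, stop. gcd = 1 (last nonzero row E).
The gcd is 1, so 31 is invertible mod 66. The last nonzero row gives 8·66 − 17·31 = 1, so t = −17. So 31^(−1) ≡ −17 ≡ 49 (mod 66). Verify: 31 · 49 = 1519 ≡ 1 (mod 66). ✓

Final answer: 31^(−1) ≡ 49 (mod 66)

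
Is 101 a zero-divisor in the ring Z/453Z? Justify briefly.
gcd(101, 453) = 1, so 101 is a unit in Z/453Z (it has a multiplicative inverse). A unit cannot be a zero-divisor: if 101·b ≡ 0 then multiplying both sides by 101^(−1) gives b ≡ 0. So 101 is not a zero-divisor.

Final answer: NO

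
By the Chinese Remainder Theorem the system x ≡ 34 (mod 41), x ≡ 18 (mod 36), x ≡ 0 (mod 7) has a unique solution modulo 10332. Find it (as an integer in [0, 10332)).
The moduli 41, 36, 7 are pairwise coprime, so by the CRT there is a unique solution mod 41·36·7 = 10332.
Solve by successive substitution. Start with x ≡ 34 (mod 41).
  Combine with x ≡ 18 (mod 36): write x = 34 + 41·t and require 34 + 41·t ≡ 18 (mod 36), i.e. 41·t ≡ 18 − 34 ≡ 20 (mod 36). Since 41^(−1) ≡ 29 (mod 36) (41 ≡ 5 (mod 36)), t ≡ 29·20 ≡ 4 (mod 36). So x ≡ 34 + 41·4 = 198 (mod 1476).
  Combine with x ≡ 0 (mod 7): write x = 198 + 1476·t and require 198 + 1476·t ≡ 0 (mod 7), i.e. 1476·t ≡ 0 − 198 ≡ 5 (mod 7). Since 1476^(−1) ≡ 6 (mod 7) (1476 ≡ 6 (mod 7)), t ≡ 6·5 ≡ 2 (mod 7). So x ≡ 198 + 1476·2 = 3150 (mod 10332).
Unique solution in [0, 10332): x = 3150.

Final answer: x ≡ 3150 (mod 10332); the representative in [0, 10332) is 3150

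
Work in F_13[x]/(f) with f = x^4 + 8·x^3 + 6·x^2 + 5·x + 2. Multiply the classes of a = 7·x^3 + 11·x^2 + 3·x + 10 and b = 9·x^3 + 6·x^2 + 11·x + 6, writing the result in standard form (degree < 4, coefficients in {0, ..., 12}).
a · b ≡ x^3 + 11·x^2 + 10·x + 11 (mod f(x))

Multiply as integer polynomials: a · b = 63·x^6 + 141·x^5 + 170·x^4 + 271·x^3 + 159·x^2 + 128·x + 60. Reducing coefficients mod 13: a · b ≡ 11·x^6 + 11·x^5 + x^4 + 11·x^3 + 3·x^2 + 11·x + 8. Now divide by f(x) = x^4 + 8·x^3 + 6·x^2 + 5·x + 2 in F_13[x], eliminating the leading term at each step:
  leading term 11·x^6: subtract (11·x^2)·f(x) = 11·x^6 + 10·x^5 + x^4 + 3·x^3 + 9·x^2, leaving x^5 + 8·x^3 + 7·x^2 + 11·x + 8 (coefficients mod 13)
  leading term x^5: subtract (x)·f(x) = x^5 + 8·x^4 + 6·x^3 + 5·x^2 + 2·x, leaving 5·x^4 + 2·x^3 + 2·x^2 + 9·x + 8 (coefficients mod 13)
  leading term 5·x^4: subtract (5)·f(x) = 5·x^4 + x^3 + 4·x^2 + 12·x + 10, leaving x^3 + 11·x^2 + 10·x + 11 (coefficients mod 13)
The degree is now < 4, so this is the remainder. Hence a · b ≡ x^3 + 11·x^2 + 10·x + 11 in F_13[x]/(f).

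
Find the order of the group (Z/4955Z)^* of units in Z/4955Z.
|(Z/4955Z)^*| = 3960

(Z/4955Z)^* consists of the classes a with gcd(a, 4955) = 1, so its order is φ(4955). φ is multiplicative, with φ(p^e) = p^e − p^(e−1). Factorise 4955 = 5 · 991. Then
  φ(4955) = (5 − 1) · (991 − 1) = 4 · 990 = 3960.
Thus |(Z/4955Z)^*| = 3960.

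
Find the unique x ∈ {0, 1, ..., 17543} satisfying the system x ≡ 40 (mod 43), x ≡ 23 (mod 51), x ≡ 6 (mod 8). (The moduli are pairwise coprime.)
x ≡ 1502 (mod 17544); the representative in [0, 17544) is 1502

The moduli 43, 51, 8 are pairwise coprime, so by the CRT there is a unique solution mod 43·51·8 = 17544.
Solve by successive substitution. Start with x ≡ 40 (mod 43).
  Combine with x ≡ 23 (mod 51): write x = 40 + 43·t and require 40 + 43·t ≡ 23 (mod 51), i.e. 43·t ≡ 23 − 40 ≡ 34 (mod 51). Since 43^(−1) ≡ 19 (mod 51), t ≡ 19·34 ≡ 34 (mod 51). So x ≡ 40 + 43·34 = 1502 (mod 2193).
  Combine with x ≡ 6 (mod 8): write x = 1502 + 2193·t and require 1502 + 2193·t ≡ 6 (mod 8), i.e. 2193·t ≡ 6 − 1502 ≡ 0 (mod 8). Since 2193^(−1) ≡ 1 (mod 8) (2193 ≡ 1 (mod 8)), t ≡ 1·0 ≡ 0 (mod 8). So x ≡ 1502 + 2193·0 = 1502 (mod 17544).
Unique solution in [0, 17544): x = 1502.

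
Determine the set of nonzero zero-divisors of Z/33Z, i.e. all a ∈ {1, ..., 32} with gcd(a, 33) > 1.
nonzero zero-divisors of Z/33Z = {3, 6, 9, 11, 12, 15, 18, 21, 22, 24, 27, 30}

An element a ∈ Z/33Z (with a ≠ 0) is a zero-divisor iff gcd(a, 33) > 1 (because a is a unit precisely when gcd(a, n) = 1, and in Z/nZ every nonzero, non-unit element is a zero-divisor). Scan a = 1, ..., 32 and keep those with gcd(a, 33) > 1:
  gcd(3, 33) = 3, gcd(6, 33) = 3, gcd(9, 33) = 3, gcd(11, 33) = 11, gcd(12, 33) = 3, gcd(15, 33) = 3, gcd(18, 33) = 3, gcd(21, 33) = 3, gcd(22, 33) = 11, gcd(24, 33) = 3, gcd(27, 33) = 3, gcd(30, 33) = 3.
All other a ∈ {1, ..., 32} have gcd(a, 33) = 1 and are units. So the nonzero zero-divisors are exactly the 12 values of a appearing in this scan.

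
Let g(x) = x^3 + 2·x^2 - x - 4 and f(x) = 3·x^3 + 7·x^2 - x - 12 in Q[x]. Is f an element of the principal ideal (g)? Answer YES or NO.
NO

In Q[x] the ideal (g) consists of all multiples of g, so f ∈ (g) iff g | f, i.e. iff the remainder of f on division by g is 0. Divide f by g (g is monic, so eliminate the leading term of the running remainder at each step):
  leading term 3·x^3: subtract (3)·g(x) = 3·x^3 + 6·x^2 - 3·x - 12, leaving x^2 + 2·x
The remainder r(x) = x^2 + 2·x ≠ 0 (and deg r < deg g), so g ∤ f, i.e. f ∉ (g).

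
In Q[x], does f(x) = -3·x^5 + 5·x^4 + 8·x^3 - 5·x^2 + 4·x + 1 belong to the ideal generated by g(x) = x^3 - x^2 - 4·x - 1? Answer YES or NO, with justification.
NO

In Q[x] the ideal (g) consists of all multiples of g, so f ∈ (g) iff g | f, i.e. iff the remainder of f on division by g is 0. Divide f by g (g is monic, so eliminate the leading term of the running remainder at each step):
  leading term -3·x^5: subtract (-3·x^2)·g(x) = -3·x^5 + 3·x^4 + 12·x^3 + 3·x^2, leaving 2·x^4 - 4·x^3 - 8·x^2 + 4·x + 1
  leading term 2·x^4: subtract (2·x)·g(x) = 2·x^4 - 2·x^3 - 8·x^2 - 2·x, leaving -2·x^3 + 6·x + 1
  leading term -2·x^3: subtract (-2)·g(x) = -2·x^3 + 2·x^2 + 8·x + 2, leaving -2·x^2 - 2·x - 1
The remainder r(x) = -2·x^2 - 2·x - 1 ≠ 0 (and deg r < deg g), so g ∤ f, i.e. f ∉ (g).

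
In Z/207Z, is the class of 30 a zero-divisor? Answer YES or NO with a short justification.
YES

gcd(30, 207) = 3 > 1, so 30 is not a unit in Z/207Z. In Z/nZ every nonzero non-unit is a zero-divisor: explicitly, take b = 207/gcd = 69 ≠ 0 (mod 207); then 30·69 = 2070 = 10·207, i.e. 30·69 ≡ 0 (mod 207). So 30 is a zero-divisor.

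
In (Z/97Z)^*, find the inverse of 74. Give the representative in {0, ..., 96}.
74^(−1) ≡ 59 (mod 97)

Apply the extended Euclidean algorithm to (97, 74), tracking rows (r, s, t) with s·97 + t·74 = r. Each division r_prev = q·r_cur + r_new produces the new row as (previous row) − q·(current row):
  row A: (97, 1, 0)   [1·97 + 0·74 = 97]
  row B: (74, 0, 1)   [0·97 + 1·74 = 74]
  97 = 1·74 + 23   → row C = row A − 1·row B = (23, 1, −1)   [check: 1·97 − 1·74 = 23]
  74 = 3·23 + 5   → row D = row B − 3·row C = (5, −3, 4)   [check: −3·97 + 4·74 = 5]
  23 = 4·5 + 3   → row E = row C − 4·row D = (3, 13, −17)   [check: 13·97 − 17·74 = 3]
  5 = 1·3 + 2   → row F = row D − 1·row E = (2, −16, 21)   [check: −16·97 + 21·74 = 2]
  3 = 1·2 + 1   → row G = row E − 1·row F = (1, 29, −38)   [check: 29·97 − 38·74 = 1]
  2 = 2·1 + 0   → remainder 0, stop. gcd = 1 (last nonzero row G).
The gcd is 1, so 74 is invertible mod 97. The last nonzero row gives 29·97 − 38·74 = 1, so t = −38. So 74^(−1) ≡ −38 ≡ 59 (mod 97). Verify: 74 · 59 = 4366 ≡ 1 (mod 97). ✓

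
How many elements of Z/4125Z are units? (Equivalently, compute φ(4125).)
Z/4125Z has φ(4125) = 2000 units

An element a ∈ Z/4125Z is a unit iff gcd(a, 4125) = 1, so the number of units is φ(4125). φ is multiplicative, with φ(p^e) = p^e − p^(e−1). Factorise 4125 = 3 · 5^3 · 11. Then
  φ(4125) = (3 − 1) · (5^3 − 5^2) · (11 − 1) = 2 · 100 · 10 = 2000.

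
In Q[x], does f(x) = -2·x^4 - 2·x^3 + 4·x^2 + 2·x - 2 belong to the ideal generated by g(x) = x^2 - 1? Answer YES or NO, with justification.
YES

In Q[x] the ideal (g) consists of all multiples of g, so f ∈ (g) iff g | f, i.e. iff the remainder of f on division by g is 0. Divide f by g (g is monic, so eliminate the leading term of the running remainder at each step):
  leading term -2·x^4: subtract (-2·x^2)·g(x) = -2·x^4 + 2·x^2, leaving -2·x^3 + 2·x^2 + 2·x - 2
  leading term -2·x^3: subtract (-2·x)·g(x) = -2·x^3 + 2·x, leaving 2·x^2 - 2
  leading term 2·x^2: subtract (2)·g(x) = 2·x^2 - 2, leaving 0
The remainder is 0, so f(x) = g(x) · h(x) with h(x) = -2·x^2 - 2·x + 2. Hence g | f, i.e. f ∈ (g).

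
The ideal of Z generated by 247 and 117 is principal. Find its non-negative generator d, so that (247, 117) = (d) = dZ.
(247, 117) = (13); d = 13

In the PID Z, (a, b) is generated by gcd(a, b). Compute gcd(247, 117) with the extended Euclidean algorithm, tracking rows (r, s, t) with s·247 + t·117 = r:
  row A: (247, 1, 0)   [1·247 + 0·117 = 247]
  row B: (117, 0, 1)   [0·247 + 1·117 = 117]
  247 = 2·117 + 13   → row C = row A − 2·row B = (13, 1, −2)   [check: 1·247 − 2·117 = 13]
  117 = 9·13 + 0   → remainder 0, stop. gcd = 13 (last nonzero row C).
So gcd(247, 117) = 13, with Bézout identity 1·247 − 2·117 = 13. Containment (⊇): the Bézout identity exhibits 13 as an element of (247, 117), giving (13) ⊆ (247, 117). Containment (⊆): since 13 | 247 and 13 | 117 (247 = 13·19, 117 = 13·9), every Z-linear combination of 247 and 117 is divisible by 13, so (247, 117) ⊆ (13). Therefore (247, 117) = (13), d = 13.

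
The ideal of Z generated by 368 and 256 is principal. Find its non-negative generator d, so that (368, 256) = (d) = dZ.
In the PID Z, (a, b) is generated by gcd(a, b). Compute gcd(368, 256) with the extended Euclidean algorithm, tracking rows (r, s, t) with s·368 + t·256 = r:
  row A: (368, 1, 0)   [1·368 + 0·256 = 368]
  row B: (256, 0, 1)   [0·368 + 1·256 = 256]
  368 = 1·256 + 112   → row C = row A − 1·row B = (112, 1, −1)   [check: 1·368 − 1·256 = 112]
  256 = 2·112 + 32   → row D = row B − 2·row C = (32, −2, 3)   [check: −2·368 + 3·256 = 32]
  112 = 3·32 + 16   → row E = row C − 3·row D = (16, 7, −10)   [check: 7·368 − 10·256 = 16]
  32 = 2·16 + 0   → remainder 0, stop. gcd = 16 (last nonzero row E).
So gcd(368, 256) = 16, with Bézout identity 7·368 − 10·256 = 16. Containment (⊇): the Bézout identity exhibits 16 as an element of (368, 256), giving (16) ⊆ (368, 256). Containment (⊆): since 16 | 368 and 16 | 256 (368 = 16·23, 256 = 16·16), every Z-linear combination of 368 and 256 is divisible by 16, so (368, 256) ⊆ (16). Therefore (368, 256) = (16), d = 16.

Final answer: (368, 256) = (16); d = 16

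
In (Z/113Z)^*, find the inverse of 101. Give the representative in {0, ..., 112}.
101^(−1) ≡ 47 (mod 113)

Apply the extended Euclidean algorithm to (113, 101), tracking rows (r, s, t) with s·113 + t·101 = r. Each division r_prev = q·r_cur + r_new produces the new row as (previous row) − q·(current row):
  row A: (113, 1, 0)   [1·113 + 0·101 = 113]
  row B: (101, 0, 1)   [0·113 + 1·101 = 101]
  113 = 1·101 + 12   → row C = row A − 1·row B = (12, 1, −1)   [check: 1·113 − 1·101 = 12]
  101 = 8·12 + 5   → row D = row B − 8·row C = (5, −8, 9)   [check: −8·113 + 9·101 = 5]
  12 = 2·5 + 2   → row E = row C − 2·row D = (2, 17, −19)   [check: 17·113 − 19·101 = 2]
  5 = 2·2 + 1   → row F = row D − 2·row E = (1, −42, 47)   [check: −42·113 + 47·101 = 1]
  2 = 2·1 + 0   → remainder 0, stop. gcd = 1 (last nonzero row F).
The gcd is 1, so 101 is invertible mod 113. The last nonzero row gives −42·113 + 47·101 = 1, so t = 47. So 101^(−1) ≡ 47 (mod 113). Verify: 101 · 47 = 4747 ≡ 1 (mod 113). ✓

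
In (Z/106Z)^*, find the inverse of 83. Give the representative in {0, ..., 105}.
83^(−1) ≡ 23 (mod 106)

Apply the extended Euclidean algorithm to (106, 83), tracking rows (r, s, t) with s·106 + t·83 = r. Each division r_prev = q·r_cur + r_new produces the new row as (previous row) − q·(current row):
  row A: (106, 1, 0)   [1·106 + 0·83 = 106]
  row B: (83, 0, 1)   [0·106 + 1·83 = 83]
  106 = 1·83 + 23   → row C = row A − 1·row B = (23, 1, −1)   [check: 1·106 − 1·83 = 23]
  83 = 3·23 + 14   → row D = row B − 3·row C = (14, −3, 4)   [check: −3·106 + 4·83 = 14]
  23 = 1·14 + 9   → row E = row C − 1·row D = (9, 4, −5)   [check: 4·106 − 5·83 = 9]
  14 = 1·9 + 5   → row F = row D − 1·row E = (5, −7, 9)   [check: −7·106 + 9·83 = 5]
  9 = 1·5 + 4   → row G = row E − 1·row F = (4, 11, −14)   [check: 11·106 − 14·83 = 4]
  5 = 1·4 + 1   → row H = row F − 1·row G = (1, −18, 23)   [check: −18·106 + 23·83 = 1]
  4 = 4·1 + 0   → remainder 0, stop. gcd = 1 (last nonzero row H).
The gcd is 1, so 83 is invertible mod 106. The last nonzero row gives −18·106 + 23·83 = 1, so t = 23. So 83^(−1) ≡ 23 (mod 106). Verify: 83 · 23 = 1909 ≡ 1 (mod 106). ✓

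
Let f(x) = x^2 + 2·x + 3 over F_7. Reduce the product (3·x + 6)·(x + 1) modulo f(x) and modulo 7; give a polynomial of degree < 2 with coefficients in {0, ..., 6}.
Multiply as integer polynomials: a · b = 3·x^2 + 9·x + 6. Reducing coefficients mod 7: a · b ≡ 3·x^2 + 2·x + 6. Now divide by f(x) = x^2 + 2·x + 3 in F_7[x], eliminating the leading term at each step:
  leading term 3·x^2: subtract (3)·f(x) = 3·x^2 + 6·x + 2, leaving 3·x + 4 (coefficients mod 7)
The degree is now < 2, so this is the remainder. Hence a · b ≡ 3·x + 4 in F_7[x]/(f).

Final answer: a · b ≡ 3·x + 4 (mod f(x))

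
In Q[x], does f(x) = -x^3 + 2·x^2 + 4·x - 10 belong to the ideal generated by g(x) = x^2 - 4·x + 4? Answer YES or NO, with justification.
In Q[x] the ideal (g) consists of all multiples of g, so f ∈ (g) iff g | f, i.e. iff the remainder of f on division by g is 0. Divide f by g (g is monic, so eliminate the leading term of the running remainder at each step):
  leading term -x^3: subtract (-x)·g(x) = -x^3 + 4·x^2 - 4·x, leaving -2·x^2 + 8·x - 10
  leading term -2·x^2: subtract (-2)·g(x) = -2·x^2 + 8·x - 8, leaving -2
The remainder r(x) = -2 ≠ 0 (and deg r < deg g), so g ∤ f, i.e. f ∉ (g).

Final answer: NO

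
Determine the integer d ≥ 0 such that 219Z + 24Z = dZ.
(219, 24) = (3); d = 3

In the PID Z, (a, b) is generated by gcd(a, b). Compute gcd(219, 24) with the extended Euclidean algorithm, tracking rows (r, s, t) with s·219 + t·24 = r:
  row A: (219, 1, 0)   [1·219 + 0·24 = 219]
  row B: (24, 0, 1)   [0·219 + 1·24 = 24]
  219 = 9·24 + 3   → row C = row A − 9·row B = (3, 1, −9)   [check: 1·219 − 9·24 = 3]
  24 = 8·3 + 0   → remainder 0, stop. gcd = 3 (last nonzero row C).
So gcd(219, 24) = 3, with Bézout identity 1·219 − 9·24 = 3. Containment (⊇): the Bézout identity exhibits 3 as an element of (219, 24), giving (3) ⊆ (219, 24). Containment (⊆): since 3 | 219 and 3 | 24 (219 = 3·73, 24 = 3·8), every Z-linear combination of 219 and 24 is divisible by 3, so (219, 24) ⊆ (3). Therefore (219, 24) = (3), d = 3.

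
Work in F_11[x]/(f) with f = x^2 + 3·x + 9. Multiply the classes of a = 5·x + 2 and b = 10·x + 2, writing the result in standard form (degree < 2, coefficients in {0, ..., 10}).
Multiply as integer polynomials: a · b = 50·x^2 + 30·x + 4. Reducing coefficients mod 11: a · b ≡ 6·x^2 + 8·x + 4. Now divide by f(x) = x^2 + 3·x + 9 in F_11[x], eliminating the leading term at each step:
  leading term 6·x^2: subtract (6)·f(x) = 6·x^2 + 7·x + 10, leaving x + 5 (coefficients mod 11)
The degree is now < 2, so this is the remainder. Hence a · b ≡ x + 5 in F_11[x]/(f).

Final answer: a · b ≡ x + 5 (mod f(x))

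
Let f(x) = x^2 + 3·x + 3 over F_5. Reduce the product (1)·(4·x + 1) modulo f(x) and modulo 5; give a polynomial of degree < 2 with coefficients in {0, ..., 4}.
Multiply as integer polynomials: a · b = 4·x + 1. Reducing coefficients mod 5: a · b ≡ 4·x + 1. This already has degree < 2, so no reduction by f is needed. Hence a · b ≡ 4·x + 1 in F_5[x]/(f).

Final answer: a · b ≡ 4·x + 1 (mod f(x))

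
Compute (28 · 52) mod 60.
16

Both factors are already reduced mod 60. 28 · 52 = 1456. Dividing by 60: 1456 = 24·60 + 16. So (28 · 52) mod 60 = 16.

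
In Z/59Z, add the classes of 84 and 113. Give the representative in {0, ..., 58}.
Reduce the summands first: 84 ≡ 25, 113 ≡ 54 (mod 59), so 84 + 113 ≡ 25 + 54 (mod 59). 25 + 54 = 79; 79 = 1·59 + 20, so (84 + 113) mod 59 = 20.

Final answer: 20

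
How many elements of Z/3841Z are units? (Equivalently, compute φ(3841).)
An element a ∈ Z/3841Z is a unit iff gcd(a, 3841) = 1, so the number of units is φ(3841). φ is multiplicative, with φ(p^e) = p^e − p^(e−1). Factorise 3841 = 23 · 167. Then
  φ(3841) = (23 − 1) · (167 − 1) = 22 · 166 = 3652.

Final answer: Z/3841Z has φ(3841) = 3652 units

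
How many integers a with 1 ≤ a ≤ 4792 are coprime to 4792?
2392

The number of a ∈ {1, ..., 4792} with gcd(a, 4792) = 1 is by definition Euler's totient φ(4792). φ is multiplicative, with φ(p^e) = p^e − p^(e−1). Factorise 4792 = 2^3 · 599. Then
  φ(4792) = (2^3 − 2^2) · (599 − 1) = 4 · 598 = 2392.
So there are 2392 such integers.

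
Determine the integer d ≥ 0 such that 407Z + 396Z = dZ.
(407, 396) = (11); d = 11

In the PID Z, (a, b) is generated by gcd(a, b). Compute gcd(407, 396) with the extended Euclidean algorithm, tracking rows (r, s, t) with s·407 + t·396 = r:
  row A: (407, 1, 0)   [1·407 + 0·396 = 407]
  row B: (396, 0, 1)   [0·407 + 1·396 = 396]
  407 = 1·396 + 11   → row C = row A − 1·row B = (11, 1, −1)   [check: 1·407 − 1·396 = 11]
  396 = 36·11 + 0   → remainder 0, stop. gcd = 11 (last nonzero row C).
So gcd(407, 396) = 11, with Bézout identity 1·407 − 1·396 = 11. Containment (⊇): the Bézout identity exhibits 11 as an element of (407, 396), giving (11) ⊆ (407, 396). Containment (⊆): since 11 | 407 and 11 | 396 (407 = 11·37, 396 = 11·36), every Z-linear combination of 407 and 396 is divisible by 11, so (407, 396) ⊆ (11). Therefore (407, 396) = (11), d = 11.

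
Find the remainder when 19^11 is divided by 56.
Use repeated squaring. Binary(11) = 1011. Walk through the bits of the exponent 11 left-to-right: at each bit after the leading one, square the running value, then multiply by 19 if the bit is 1 (always reducing mod 56):
  bit 1 = 1 (leading): start with 19.
  bit 2 = 0: square 19^2 = 361 ≡ 25 (mod 56).
  bit 3 = 1: square 25^2 = 625 ≡ 9; bit is 1, so multiply 9·19 = 171 ≡ 3 (mod 56).
  bit 4 = 1: square 3^2 = 9; bit is 1, so multiply 9·19 = 171 ≡ 3 (mod 56).
Final value: 19^11 ≡ 3 (mod 56).

Final answer: 3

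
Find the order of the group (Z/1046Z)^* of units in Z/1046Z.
|(Z/1046Z)^*| = 522

(Z/1046Z)^* consists of the classes a with gcd(a, 1046) = 1, so its order is φ(1046). φ is multiplicative, with φ(p^e) = p^e − p^(e−1). Factorise 1046 = 2 · 523. Then
  φ(1046) = (2 − 1) · (523 − 1) = 1 · 522 = 522.
Thus |(Z/1046Z)^*| = 522.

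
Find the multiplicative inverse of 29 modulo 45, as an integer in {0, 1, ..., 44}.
Apply the extended Euclidean algorithm to (45, 29), tracking rows (r, s, t) with s·45 + t·29 = r. Each division r_prev = q·r_cur + r_new produces the new row as (previous row) − q·(current row):
  row A: (45, 1, 0)   [1·45 + 0·29 = 45]
  row B: (29, 0, 1)   [0·45 + 1·29 = 29]
  45 = 1·29 + 16   → row C = row A − 1·row B = (16, 1, −1)   [check: 1·45 − 1·29 = 16]
  29 = 1·16 + 13   → row D = row B − 1·row C = (13, −1, 2)   [check: −1·45 + 2·29 = 13]
  16 = 1·13 + 3   → row E = row C − 1·row D = (3, 2, −3)   [check: 2·45 − 3·29 = 3]
  13 = 4·3 + 1   → row F = row D − 4·row E = (1, −9, 14)   [check: −9·45 + 14·29 = 1]
  3 = 3·1 + 0   → remainder 0, stop. gcd = 1 (last nonzero row F).
The gcd is 1, so 29 is invertible mod 45. The last nonzero row gives −9·45 + 14·29 = 1, so t = 14. So 29^(−1) ≡ 14 (mod 45). Verify: 29 · 14 = 406 ≡ 1 (mod 45). ✓

Final answer: 29^(−1) ≡ 14 (mod 45)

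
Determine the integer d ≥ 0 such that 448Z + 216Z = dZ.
(448, 216) = (8); d = 8

In the PID Z, (a, b) is generated by gcd(a, b). Compute gcd(448, 216) with the extended Euclidean algorithm, tracking rows (r, s, t) with s·448 + t·216 = r:
  row A: (448, 1, 0)   [1·448 + 0·216 = 448]
  row B: (216, 0, 1)   [0·448 + 1·216 = 216]
  448 = 2·216 + 16   → row C = row A − 2·row B = (16, 1, −2)   [check: 1·448 − 2·216 = 16]
  216 = 13·16 + 8   → row D = row B − 13·row C = (8, −13, 27)   [check: −13·448 + 27·216 = 8]
  16 = 2·8 + 0   → remainder 0, stop. gcd = 8 (last nonzero row D).
So gcd(448, 216) = 8, with Bézout identity −13·448 + 27·216 = 8. Containment (⊇): the Bézout identity exhibits 8 as an element of (448, 216), giving (8) ⊆ (448, 216). Containment (⊆): since 8 | 448 and 8 | 216 (448 = 8·56, 216 = 8·27), every Z-linear combination of 448 and 216 is divisible by 8, so (448, 216) ⊆ (8). Therefore (448, 216) = (8), d = 8.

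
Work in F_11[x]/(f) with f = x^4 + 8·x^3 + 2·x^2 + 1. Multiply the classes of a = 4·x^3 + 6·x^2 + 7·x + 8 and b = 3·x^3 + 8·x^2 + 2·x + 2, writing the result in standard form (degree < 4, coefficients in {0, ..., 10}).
Multiply as integer polynomials: a · b = 12·x^6 + 50·x^5 + 77·x^4 + 100·x^3 + 90·x^2 + 30·x + 16. Reducing coefficients mod 11: a · b ≡ x^6 + 6·x^5 + x^3 + 2·x^2 + 8·x + 5. Now divide by f(x) = x^4 + 8·x^3 + 2·x^2 + 1 in F_11[x], eliminating the leading term at each step:
  leading term x^6: subtract (x^2)·f(x) = x^6 + 8·x^5 + 2·x^4 + x^2, leaving 9·x^5 + 9·x^4 + x^3 + x^2 + 8·x + 5 (coefficients mod 11)
  leading term 9·x^5: subtract (9·x)·f(x) = 9·x^5 + 6·x^4 + 7·x^3 + 9·x, leaving 3·x^4 + 5·x^3 + x^2 + 10·x + 5 (coefficients mod 11)
  leading term 3·x^4: subtract (3)·f(x) = 3·x^4 + 2·x^3 + 6·x^2 + 3, leaving 3·x^3 + 6·x^2 + 10·x + 2 (coefficients mod 11)
The degree is now < 4, so this is the remainder. Hence a · b ≡ 3·x^3 + 6·x^2 + 10·x + 2 in F_11[x]/(f).

Final answer: a · b ≡ 3·x^3 + 6·x^2 + 10·x + 2 (mod f(x))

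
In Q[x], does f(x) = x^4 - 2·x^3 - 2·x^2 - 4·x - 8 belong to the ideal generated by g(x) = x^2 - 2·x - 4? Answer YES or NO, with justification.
In Q[x] the ideal (g) consists of all multiples of g, so f ∈ (g) iff g | f, i.e. iff the remainder of f on division by g is 0. Divide f by g (g is monic, so eliminate the leading term of the running remainder at each step):
  leading term x^4: subtract (x^2)·g(x) = x^4 - 2·x^3 - 4·x^2, leaving 2·x^2 - 4·x - 8
  leading term 2·x^2: subtract (2)·g(x) = 2·x^2 - 4·x - 8, leaving 0
The remainder is 0, so f(x) = g(x) · h(x) with h(x) = x^2 + 2. Hence g | f, i.e. f ∈ (g).

Final answer: YES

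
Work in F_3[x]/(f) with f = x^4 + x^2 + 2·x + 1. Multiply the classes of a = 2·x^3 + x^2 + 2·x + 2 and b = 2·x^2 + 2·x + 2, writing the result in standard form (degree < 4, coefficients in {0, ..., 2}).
a · b ≡ 2·x^2 + x + 1 (mod f(x))

Multiply as integer polynomials: a · b = 4·x^5 + 6·x^4 + 10·x^3 + 10·x^2 + 8·x + 4. Reducing coefficients mod 3: a · b ≡ x^5 + x^3 + x^2 + 2·x + 1. Now divide by f(x) = x^4 + x^2 + 2·x + 1 in F_3[x], eliminating the leading term at each step:
  leading term x^5: subtract (x)·f(x) = x^5 + x^3 + 2·x^2 + x, leaving 2·x^2 + x + 1 (coefficients mod 3)
The degree is now < 4, so this is the remainder. Hence a · b ≡ 2·x^2 + x + 1 in F_3[x]/(f).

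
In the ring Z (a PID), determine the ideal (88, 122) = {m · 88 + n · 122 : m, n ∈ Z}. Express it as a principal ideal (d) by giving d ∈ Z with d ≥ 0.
(88, 122) = (2); d = 2

In the PID Z, (a, b) is generated by gcd(a, b). Compute gcd(122, 88) with the extended Euclidean algorithm, tracking rows (r, s, t) with s·122 + t·88 = r:
  row A: (122, 1, 0)   [1·122 + 0·88 = 122]
  row B: (88, 0, 1)   [0·122 + 1·88 = 88]
  122 = 1·88 + 34   → row C = row A − 1·row B = (34, 1, −1)   [check: 1·122 − 1·88 = 34]
  88 = 2·34 + 20   → row D = row B − 2·row C = (20, −2, 3)   [check: −2·122 + 3·88 = 20]
  34 = 1·20 + 14   → row E = row C − 1·row D = (14, 3, −4)   [check: 3·122 − 4·88 = 14]
  20 = 1·14 + 6   → row F = row D − 1·row E = (6, −5, 7)   [check: −5·122 + 7·88 = 6]
  14 = 2·6 + 2   → row G = row E − 2·row F = (2, 13, −18)   [check: 13·122 − 18·88 = 2]
  6 = 3·2 + 0   → remainder 0, stop. gcd = 2 (last nonzero row G).
So gcd(88, 122) = 2, with Bézout identity 13·122 − 18·88 = 2. Containment (⊇): the Bézout identity exhibits 2 as an element of (88, 122), giving (2) ⊆ (88, 122). Containment (⊆): since 2 | 88 and 2 | 122 (88 = 2·44, 122 = 2·61), every Z-linear combination of 88 and 122 is divisible by 2, so (88, 122) ⊆ (2). Therefore (88, 122) = (2), d = 2.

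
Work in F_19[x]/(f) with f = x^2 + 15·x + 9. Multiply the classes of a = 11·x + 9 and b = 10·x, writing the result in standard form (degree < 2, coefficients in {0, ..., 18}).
Multiply as integer polynomials: a · b = 110·x^2 + 90·x. Reducing coefficients mod 19: a · b ≡ 15·x^2 + 14·x. Now divide by f(x) = x^2 + 15·x + 9 in F_19[x], eliminating the leading term at each step:
  leading term 15·x^2: subtract (15)·f(x) = 15·x^2 + 16·x + 2, leaving 17·x + 17 (coefficients mod 19)
The degree is now < 2, so this is the remainder. Hence a · b ≡ 17·x + 17 in F_19[x]/(f).

Final answer: a · b ≡ 17·x + 17 (mod f(x))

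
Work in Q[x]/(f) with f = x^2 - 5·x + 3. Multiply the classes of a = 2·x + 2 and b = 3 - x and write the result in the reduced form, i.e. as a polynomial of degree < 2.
First multiply in Q[x] without reducing: a · b = -2·x^2 + 4·x + 6. Now divide by f(x) = x^2 - 5·x + 3, eliminating the leading term at each step:
  leading term -2·x^2: subtract (-2)·f(x) = -2·x^2 + 10·x - 6, leaving 12 - 6·x
The degree is now < 2, so this is the remainder. Hence a · b ≡ 12 - 6·x in Q[x]/(f).

Final answer: a · b ≡ 12 - 6·x (mod f(x))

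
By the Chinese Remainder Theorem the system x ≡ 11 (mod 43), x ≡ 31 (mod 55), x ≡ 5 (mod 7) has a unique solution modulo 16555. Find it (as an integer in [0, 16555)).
x ≡ 15706 (mod 16555); the representative in [0, 16555) is 15706

The moduli 43, 55, 7 are pairwise coprime, so by the CRT there is a unique solution mod 43·55·7 = 16555.
Solve by successive substitution. Start with x ≡ 11 (mod 43).
  Combine with x ≡ 31 (mod 55): write x = 11 + 43·t and require 11 + 43·t ≡ 31 (mod 55), i.e. 43·t ≡ 31 − 11 ≡ 20 (mod 55). Since 43^(−1) ≡ 32 (mod 55), t ≡ 32·20 ≡ 35 (mod 55). So x ≡ 11 + 43·35 = 1516 (mod 2365).
  Combine with x ≡ 5 (mod 7): write x = 1516 + 2365·t and require 1516 + 2365·t ≡ 5 (mod 7), i.e. 2365·t ≡ 5 − 1516 ≡ 1 (mod 7). Since 2365^(−1) ≡ 6 (mod 7) (2365 ≡ 6 (mod 7)), t ≡ 6·1 ≡ 6 (mod 7). So x ≡ 1516 + 2365·6 = 15706 (mod 16555).
Unique solution in [0, 16555): x = 15706.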